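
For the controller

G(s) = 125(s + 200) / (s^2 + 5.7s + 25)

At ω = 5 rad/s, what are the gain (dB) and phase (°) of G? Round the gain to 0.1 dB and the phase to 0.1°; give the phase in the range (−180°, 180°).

At s = jω = j5:
zero (s+200): 200 + j5 → |·| = √(200²+5²) = √40025 ≈ 200.06, ∠ = arctan(5/200) ≈ 1.43°
quadratic: (j5)² + 5.7·j5 + 25 = 0 + j28.5 → |·| ≈ 28.5, ∠ ≈ 90.00°
|G| = 125 · 200.06 / 28.5 ≈ 877.46
Gain = 20 log₁₀(877.46) ≈ 58.86 dB
∠G = 1.43° − 90.00° = -88.57°

58.9 dB, -88.6°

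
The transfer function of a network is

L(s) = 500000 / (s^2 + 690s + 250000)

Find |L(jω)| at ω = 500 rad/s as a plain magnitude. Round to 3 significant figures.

1.45

At s = jω = j500:
quadratic: (j500)² + 690·j500 + 250000 = 0 + j345000 → |·| ≈ 3.45e+05, ∠ ≈ 90.00°
|L| = 500000 / 3.45e+05 ≈ 1.4493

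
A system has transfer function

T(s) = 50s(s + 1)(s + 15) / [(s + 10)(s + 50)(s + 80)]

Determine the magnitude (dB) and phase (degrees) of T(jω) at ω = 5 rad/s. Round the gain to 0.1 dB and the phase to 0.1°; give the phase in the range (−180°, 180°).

At s = jω = j5:
zero (s+1): 1 + j5 → |·| = √(1²+5²) = √26 ≈ 5.099, ∠ = arctan(5/1) ≈ 78.69°
zero (s+15): 15 + j5 → |·| = √(15²+5²) = √250 ≈ 15.811, ∠ = arctan(5/15) ≈ 18.43°
zero at origin: s = j5 → |·| = 5, ∠ = 90.00°
pole (s+10): 10 + j5 → |·| = √(10²+5²) = √125 ≈ 11.18, ∠ = arctan(5/10) ≈ 26.57°
pole (s+50): 50 + j5 → |·| = √(50²+5²) = √2525 ≈ 50.249, ∠ = arctan(5/50) ≈ 5.71°
pole (s+80): 80 + j5 → |·| = √(80²+5²) = √6425 ≈ 80.156, ∠ = arctan(5/80) ≈ 3.58°
|T| = 50 · 403.1 / 45030 ≈ 0.44759
Gain = 20 log₁₀(0.44759) ≈ -6.98 dB
∠T = 187.12° − 35.86° = 151.26°

-7.0 dB, 151.3°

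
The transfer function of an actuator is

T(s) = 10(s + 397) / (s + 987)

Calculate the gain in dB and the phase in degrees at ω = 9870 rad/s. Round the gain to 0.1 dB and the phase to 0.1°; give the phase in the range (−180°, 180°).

20.0 dB, 3.4°

At s = jω = j9870:
zero (s+397): 397 + j9870 → |·| = √(397²+9870²) = √97574509 ≈ 9878, ∠ = arctan(9870/397) ≈ 87.70°
pole (s+987): 987 + j9870 → |·| = √(987²+9870²) = √98391069 ≈ 9919.2, ∠ = arctan(9870/987) ≈ 84.29°
|T| = 10 · 9878 / 9919.2 ≈ 9.9585
Gain = 20 log₁₀(9.9585) ≈ 19.96 dB
∠T = 87.70° − 84.29° = 3.41°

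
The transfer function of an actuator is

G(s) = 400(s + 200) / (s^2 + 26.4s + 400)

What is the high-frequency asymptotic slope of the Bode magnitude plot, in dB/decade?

Each pole contributes −20 dB/decade at high frequency; each zero contributes +20 dB/decade.
Net: 1 zero(s) − 2 pole(s) → -20 dB/decade.

-20 dB/decade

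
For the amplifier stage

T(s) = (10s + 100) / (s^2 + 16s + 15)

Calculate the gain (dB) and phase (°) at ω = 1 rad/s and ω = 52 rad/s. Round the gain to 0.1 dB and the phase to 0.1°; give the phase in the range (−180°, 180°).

ω = 1: 13.5 dB, -43.1°; ω = 52: -14.5 dB, -83.7°

Substitute s = j1:
Numerator: 10(j1) + 100 = 100 + j10
Denominator: (j1)^2 + 16(j1) + 15 = 14 + j16
|N| = √(100² + 10²) ≈ 100.5, ∠N ≈ 5.71°
|D| = √(14² + 16²) ≈ 21.26, ∠D ≈ 48.81°
|T| = 100.5 / 21.26 ≈ 4.7272
Gain = 20 log₁₀(4.7272) ≈ 13.49 dB
∠T = 5.71° − 48.81° = -43.10°

Substitute s = j52:
Numerator: 10(j52) + 100 = 100 + j520
Denominator: (j52)^2 + 16(j52) + 15 = -2689 + j832
|N| = √(100² + 520²) ≈ 529.53, ∠N ≈ 79.11°
|D| = √(2689² + 832²) ≈ 2814.8, ∠D ≈ 162.81°
|T| = 529.53 / 2814.8 ≈ 0.18812
Gain = 20 log₁₀(0.18812) ≈ -14.51 dB
∠T = 79.11° − 162.81° = -83.70°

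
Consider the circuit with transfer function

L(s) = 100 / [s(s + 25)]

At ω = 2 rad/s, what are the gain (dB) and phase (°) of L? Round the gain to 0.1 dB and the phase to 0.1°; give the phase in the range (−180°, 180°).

6.0 dB, -94.6°

At s = jω = j2:
pole (s+25): 25 + j2 → |·| = √(25²+2²) = √629 ≈ 25.08, ∠ = arctan(2/25) ≈ 4.57°
pole at origin: |s| = 2, ∠ = 90.00° (in denominator)
|L| = 100 / 50.16 ≈ 1.9936
Gain = 20 log₁₀(1.9936) ≈ 5.99 dB
∠L = 0.00° − 94.57° = -94.57°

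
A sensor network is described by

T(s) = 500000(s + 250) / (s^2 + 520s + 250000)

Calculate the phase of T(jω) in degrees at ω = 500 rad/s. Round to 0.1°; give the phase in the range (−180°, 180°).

-26.6°

At s = jω = j500:
zero (s+250): 250 + j500 → |·| = √(250²+500²) = √312500 ≈ 559.02, ∠ = arctan(500/250) ≈ 63.43°
quadratic: (j500)² + 520·j500 + 250000 = 0 + j260000 → |·| ≈ 2.6e+05, ∠ ≈ 90.00°
∠T = 63.43° − 90.00° = -26.57°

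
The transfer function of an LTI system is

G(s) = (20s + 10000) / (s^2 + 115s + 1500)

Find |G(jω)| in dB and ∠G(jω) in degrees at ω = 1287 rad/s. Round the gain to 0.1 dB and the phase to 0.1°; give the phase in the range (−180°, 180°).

-35.6 dB, -106.1°

Substitute s = j1287:
Numerator: 20(j1287) + 10000 = 10000 + j25740
Denominator: (j1287)^2 + 115(j1287) + 1500 = -1654869 + j148005
|N| = √(10000² + 25740²) ≈ 27614, ∠N ≈ 68.77°
|D| = √(1654869² + 148005²) ≈ 1.6615e+06, ∠D ≈ 174.89°
|G| = 27614 / 1.6615e+06 ≈ 0.01662
Gain = 20 log₁₀(0.01662) ≈ -35.59 dB
∠G = 68.77° − 174.89° = -106.12°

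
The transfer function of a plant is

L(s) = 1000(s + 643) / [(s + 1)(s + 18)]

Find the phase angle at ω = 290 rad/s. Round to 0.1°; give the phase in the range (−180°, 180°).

-152.0°

At s = jω = j290:
zero (s+643): 643 + j290 → |·| = √(643²+290²) = √497549 ≈ 705.37, ∠ = arctan(290/643) ≈ 24.28°
pole (s+1): 1 + j290 → |·| = √(1²+290²) = √84101 ≈ 290, ∠ = arctan(290/1) ≈ 89.80°
pole (s+18): 18 + j290 → |·| = √(18²+290²) = √84424 ≈ 290.56, ∠ = arctan(290/18) ≈ 86.45°
∠L = 24.28° − 176.25° = -151.97°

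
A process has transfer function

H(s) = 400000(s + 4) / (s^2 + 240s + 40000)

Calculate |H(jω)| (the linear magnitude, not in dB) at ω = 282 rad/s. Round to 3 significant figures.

At s = jω = j282:
zero (s+4): 4 + j282 → |·| = √(4²+282²) = √79540 ≈ 282.03, ∠ = arctan(282/4) ≈ 89.19°
quadratic: (j282)² + 240·j282 + 40000 = -39524 + j67680 → |·| ≈ 78376, ∠ ≈ 120.28°
|H| = 400000 · 282.03 / 78376 ≈ 1439.4

1.44e+03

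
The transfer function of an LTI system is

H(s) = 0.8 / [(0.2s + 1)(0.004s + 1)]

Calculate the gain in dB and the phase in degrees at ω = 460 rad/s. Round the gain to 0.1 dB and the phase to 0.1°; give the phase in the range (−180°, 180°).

-47.6 dB, -150.9°

At ω = 460 rad/s:
pole (1 + j460·0.2) = 1 + j92 → |·| ≈ 92.005, ∠ ≈ 89.38°
pole (1 + j460·0.004) = 1 + j1.84 → |·| ≈ 2.0942, ∠ ≈ 61.48°
|H| = 0.8 · 1 / (92.005 · 2.0942) ≈ 0.004152
Gain = 20 log₁₀(0.004152) ≈ -47.63 dB
∠H = (0°) − (89.38° + 61.48°) = -150.86°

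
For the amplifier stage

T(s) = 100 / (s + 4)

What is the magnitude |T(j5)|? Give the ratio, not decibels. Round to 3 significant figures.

15.6

At s = jω = j5:
pole (s+4): 4 + j5 → |·| = √(4²+5²) = √41 ≈ 6.4031, ∠ = arctan(5/4) ≈ 51.34°
|T| = 100 / 6.4031 ≈ 15.617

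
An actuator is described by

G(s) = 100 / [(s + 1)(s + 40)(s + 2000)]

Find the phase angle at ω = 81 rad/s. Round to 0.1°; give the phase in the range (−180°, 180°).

-155.3°

At s = jω = j81:
pole (s+1): 1 + j81 → |·| = √(1²+81²) = √6562 ≈ 81.006, ∠ = arctan(81/1) ≈ 89.29°
pole (s+40): 40 + j81 → |·| = √(40²+81²) = √8161 ≈ 90.338, ∠ = arctan(81/40) ≈ 63.72°
pole (s+2000): 2000 + j81 → |·| = √(2000²+81²) = √4006561 ≈ 2001.6, ∠ = arctan(81/2000) ≈ 2.32°
∠G = 0.00° − 155.33° = -155.33°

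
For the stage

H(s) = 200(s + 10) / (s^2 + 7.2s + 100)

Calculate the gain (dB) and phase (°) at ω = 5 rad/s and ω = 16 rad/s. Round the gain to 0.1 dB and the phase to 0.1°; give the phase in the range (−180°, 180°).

At s = jω = j5:
zero (s+10): 10 + j5 → |·| = √(10²+5²) = √125 ≈ 11.18, ∠ = arctan(5/10) ≈ 26.57°
quadratic: (j5)² + 7.2·j5 + 100 = 75 + j36 → |·| ≈ 83.193, ∠ ≈ 25.64°
|H| = 200 · 11.18 / 83.193 ≈ 26.877
Gain = 20 log₁₀(26.877) ≈ 28.59 dB
∠H = 26.57° − 25.64° = 0.93°

At s = jω = j16:
zero (s+10): 10 + j16 → |·| = √(10²+16²) = √356 ≈ 18.868, ∠ = arctan(16/10) ≈ 57.99°
quadratic: (j16)² + 7.2·j16 + 100 = -156 + j115.2 → |·| ≈ 193.93, ∠ ≈ 143.56°
|H| = 200 · 18.868 / 193.93 ≈ 19.459
Gain = 20 log₁₀(19.459) ≈ 25.78 dB
∠H = 57.99° − 143.56° = -85.57°

ω = 5: 28.6 dB, 0.9°; ω = 16: 25.8 dB, -85.6°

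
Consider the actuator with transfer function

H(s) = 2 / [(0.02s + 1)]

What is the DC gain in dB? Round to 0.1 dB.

6.0 dB

H(0) = 2 · 1 / 1 = 2
20 log₁₀(2) ≈ 6.02 dB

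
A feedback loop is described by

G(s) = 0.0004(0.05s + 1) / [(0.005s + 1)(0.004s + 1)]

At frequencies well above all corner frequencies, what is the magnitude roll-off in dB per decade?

-20 dB/decade

Each pole contributes −20 dB/decade at high frequency; each zero contributes +20 dB/decade.
Net: 1 zero(s) − 2 pole(s) → -20 dB/decade.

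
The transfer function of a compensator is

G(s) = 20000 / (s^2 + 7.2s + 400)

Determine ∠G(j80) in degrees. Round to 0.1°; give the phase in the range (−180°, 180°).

-174.5°

At s = jω = j80:
quadratic: (j80)² + 7.2·j80 + 400 = -6000 + j576 → |·| ≈ 6027.6, ∠ ≈ 174.52°
∠G = 0.00° − 174.52° = -174.52°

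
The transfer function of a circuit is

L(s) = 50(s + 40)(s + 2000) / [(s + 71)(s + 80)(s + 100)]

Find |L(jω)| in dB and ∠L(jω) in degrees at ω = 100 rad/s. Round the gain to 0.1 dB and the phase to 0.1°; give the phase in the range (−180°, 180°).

13.7 dB, -79.9°

At s = jω = j100:
zero (s+40): 40 + j100 → |·| = √(40²+100²) = √11600 ≈ 107.7, ∠ = arctan(100/40) ≈ 68.20°
zero (s+2000): 2000 + j100 → |·| = √(2000²+100²) = √4010000 ≈ 2002.5, ∠ = arctan(100/2000) ≈ 2.86°
pole (s+71): 71 + j100 → |·| = √(71²+100²) = √15041 ≈ 122.64, ∠ = arctan(100/71) ≈ 54.63°
pole (s+80): 80 + j100 → |·| = √(80²+100²) = √16400 ≈ 128.06, ∠ = arctan(100/80) ≈ 51.34°
pole (s+100): 100 + j100 → |·| = √(100²+100²) = √20000 ≈ 141.42, ∠ = arctan(100/100) ≈ 45.00°
|L| = 50 · 2.1567e+05 / 2.221e+06 ≈ 4.8552
Gain = 20 log₁₀(4.8552) ≈ 13.72 dB
∠L = 71.06° − 150.97° = -79.91°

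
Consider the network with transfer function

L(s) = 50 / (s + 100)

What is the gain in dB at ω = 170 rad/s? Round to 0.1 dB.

Substitute s = j170:
Numerator: 50 = 50 + j0
Denominator: (j170) + 100 = 100 + j170
|N| = √(50² + 0²) ≈ 50, ∠N ≈ 0.00°
|D| = √(100² + 170²) ≈ 197.23, ∠D ≈ 59.53°
|L| = 50 / 197.23 ≈ 0.25351
Gain = 20 log₁₀(0.25351) ≈ -11.92 dB

-11.9 dB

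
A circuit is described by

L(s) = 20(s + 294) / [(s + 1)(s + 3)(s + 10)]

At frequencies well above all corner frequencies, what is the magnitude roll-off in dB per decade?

-40 dB/decade

Each pole contributes −20 dB/decade at high frequency; each zero contributes +20 dB/decade.
Net: 1 zero(s) − 3 pole(s) → -40 dB/decade.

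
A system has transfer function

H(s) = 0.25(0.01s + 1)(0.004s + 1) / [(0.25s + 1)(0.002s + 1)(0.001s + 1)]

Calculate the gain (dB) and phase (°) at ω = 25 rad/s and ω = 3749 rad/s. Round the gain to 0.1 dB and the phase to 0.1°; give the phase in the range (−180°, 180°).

ω = 25: -27.8 dB, -65.5°; ω = 3749: -45.8 dB, -72.8°

At ω = 25 rad/s:
zero (1 + j25·0.01) = 1 + j0.25 → |·| ≈ 1.0308, ∠ ≈ 14.04°
zero (1 + j25·0.004) = 1 + j0.1 → |·| ≈ 1.005, ∠ ≈ 5.71°
pole (1 + j25·0.25) = 1 + j6.25 → |·| ≈ 6.3295, ∠ ≈ 80.91°
pole (1 + j25·0.002) = 1 + j0.05 → |·| ≈ 1.0012, ∠ ≈ 2.86°
pole (1 + j25·0.001) = 1 + j0.025 → |·| ≈ 1.0003, ∠ ≈ 1.43°
|H| = 0.25 · 1.0308 · 1.005 / (6.3295 · 1.0012 · 1.0003) ≈ 0.040856
Gain = 20 log₁₀(0.040856) ≈ -27.77 dB
∠H = (14.04° + 5.71°) − (80.91° + 2.86° + 1.43°) = -65.45°

At ω = 3749 rad/s:
zero (1 + j3749·0.01) = 1 + j37.49 → |·| ≈ 37.503, ∠ ≈ 88.47°
zero (1 + j3749·0.004) = 1 + j14.996 → |·| ≈ 15.029, ∠ ≈ 86.18°
pole (1 + j3749·0.25) = 1 + j937.25 → |·| ≈ 937.25, ∠ ≈ 89.94°
pole (1 + j3749·0.002) = 1 + j7.498 → |·| ≈ 7.5644, ∠ ≈ 82.40°
pole (1 + j3749·0.001) = 1 + j3.749 → |·| ≈ 3.8801, ∠ ≈ 75.06°
|H| = 0.25 · 37.503 · 15.029 / (937.25 · 7.5644 · 3.8801) ≈ 0.0051223
Gain = 20 log₁₀(0.0051223) ≈ -45.81 dB
∠H = (88.47° + 86.18°) − (89.94° + 82.40° + 75.06°) = -72.75°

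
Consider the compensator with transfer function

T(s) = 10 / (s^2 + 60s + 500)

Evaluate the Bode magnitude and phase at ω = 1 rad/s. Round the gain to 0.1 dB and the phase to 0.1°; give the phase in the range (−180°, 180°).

Substitute s = j1:
Numerator: 10 = 10 + j0
Denominator: (j1)^2 + 60(j1) + 500 = 499 + j60
|N| = √(10² + 0²) ≈ 10, ∠N ≈ 0.00°
|D| = √(499² + 60²) ≈ 502.59, ∠D ≈ 6.86°
|T| = 10 / 502.59 ≈ 0.019897
Gain = 20 log₁₀(0.019897) ≈ -34.02 dB
∠T = 0.00° − 6.86° = -6.86°

-34.0 dB, -6.9°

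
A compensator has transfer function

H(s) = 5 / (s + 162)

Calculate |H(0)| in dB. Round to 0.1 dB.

-30.2 dB

H(0) = 5 / (162) ≈ 0.030864
20 log₁₀(0.030864) ≈ -30.21 dB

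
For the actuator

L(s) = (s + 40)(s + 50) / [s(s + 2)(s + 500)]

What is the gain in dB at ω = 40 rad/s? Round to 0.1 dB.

-46.9 dB

At s = jω = j40:
zero (s+40): 40 + j40 → |·| = √(40²+40²) = √3200 ≈ 56.569, ∠ = arctan(40/40) ≈ 45.00°
zero (s+50): 50 + j40 → |·| = √(50²+40²) = √4100 ≈ 64.031, ∠ = arctan(40/50) ≈ 38.66°
pole (s+2): 2 + j40 → |·| = √(2²+40²) = √1604 ≈ 40.05, ∠ = arctan(40/2) ≈ 87.14°
pole (s+500): 500 + j40 → |·| = √(500²+40²) = √251600 ≈ 501.6, ∠ = arctan(40/500) ≈ 4.57°
pole at origin: |s| = 40, ∠ = 90.00° (in denominator)
|L| = 1 · 3622.2 / 8.0356e+05 ≈ 0.0045077
Gain = 20 log₁₀(0.0045077) ≈ -46.92 dB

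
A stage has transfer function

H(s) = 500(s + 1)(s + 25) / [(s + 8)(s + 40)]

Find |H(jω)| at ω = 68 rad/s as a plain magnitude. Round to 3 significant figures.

At s = jω = j68:
zero (s+1): 1 + j68 → |·| = √(1²+68²) = √4625 ≈ 68.007, ∠ = arctan(68/1) ≈ 89.16°
zero (s+25): 25 + j68 → |·| = √(25²+68²) = √5249 ≈ 72.45, ∠ = arctan(68/25) ≈ 69.81°
pole (s+8): 8 + j68 → |·| = √(8²+68²) = √4688 ≈ 68.469, ∠ = arctan(68/8) ≈ 83.29°
pole (s+40): 40 + j68 → |·| = √(40²+68²) = √6224 ≈ 78.892, ∠ = arctan(68/40) ≈ 59.53°
|H| = 500 · 4927.1 / 5401.7 ≈ 456.07

456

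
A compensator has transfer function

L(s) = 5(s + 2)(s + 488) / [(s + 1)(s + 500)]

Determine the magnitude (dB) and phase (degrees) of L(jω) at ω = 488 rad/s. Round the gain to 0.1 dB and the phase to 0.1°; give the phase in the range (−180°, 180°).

At s = jω = j488:
zero (s+2): 2 + j488 → |·| = √(2²+488²) = √238148 ≈ 488, ∠ = arctan(488/2) ≈ 89.77°
zero (s+488): 488 + j488 → |·| = √(488²+488²) = √476288 ≈ 690.14, ∠ = arctan(488/488) ≈ 45.00°
pole (s+1): 1 + j488 → |·| = √(1²+488²) = √238145 ≈ 488, ∠ = arctan(488/1) ≈ 89.88°
pole (s+500): 500 + j488 → |·| = √(500²+488²) = √488144 ≈ 698.67, ∠ = arctan(488/500) ≈ 44.30°
|L| = 5 · 3.3679e+05 / 3.4095e+05 ≈ 4.939
Gain = 20 log₁₀(4.939) ≈ 13.87 dB
∠L = 134.77° − 134.18° = 0.59°

13.9 dB, 0.6°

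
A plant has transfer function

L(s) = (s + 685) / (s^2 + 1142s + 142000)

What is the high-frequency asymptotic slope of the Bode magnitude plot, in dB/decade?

Each pole contributes −20 dB/decade at high frequency; each zero contributes +20 dB/decade.
Net: 1 zero(s) − 2 pole(s) → -20 dB/decade.

-20 dB/decade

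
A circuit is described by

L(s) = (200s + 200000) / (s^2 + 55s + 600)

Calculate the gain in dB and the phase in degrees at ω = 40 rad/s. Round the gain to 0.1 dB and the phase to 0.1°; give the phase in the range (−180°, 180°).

38.4 dB, -112.2°

Substitute s = j40:
Numerator: 200(j40) + 200000 = 200000 + j8000
Denominator: (j40)^2 + 55(j40) + 600 = -1000 + j2200
|N| = √(200000² + 8000²) ≈ 2.0016e+05, ∠N ≈ 2.29°
|D| = √(1000² + 2200²) ≈ 2416.6, ∠D ≈ 114.44°
|L| = 2.0016e+05 / 2416.6 ≈ 82.827
Gain = 20 log₁₀(82.827) ≈ 38.36 dB
∠L = 2.29° − 114.44° = -112.15°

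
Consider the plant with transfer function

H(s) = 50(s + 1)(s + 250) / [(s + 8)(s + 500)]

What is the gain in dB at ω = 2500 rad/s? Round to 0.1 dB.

At s = jω = j2500:
zero (s+1): 1 + j2500 → |·| = √(1²+2500²) = √6250001 ≈ 2500, ∠ = arctan(2500/1) ≈ 89.98°
zero (s+250): 250 + j2500 → |·| = √(250²+2500²) = √6312500 ≈ 2512.5, ∠ = arctan(2500/250) ≈ 84.29°
pole (s+8): 8 + j2500 → |·| = √(8²+2500²) = √6250064 ≈ 2500, ∠ = arctan(2500/8) ≈ 89.82°
pole (s+500): 500 + j2500 → |·| = √(500²+2500²) = √6500000 ≈ 2549.5, ∠ = arctan(2500/500) ≈ 78.69°
|H| = 50 · 6.2812e+06 / 6.3738e+06 ≈ 49.274
Gain = 20 log₁₀(49.274) ≈ 33.85 dB

33.9 dB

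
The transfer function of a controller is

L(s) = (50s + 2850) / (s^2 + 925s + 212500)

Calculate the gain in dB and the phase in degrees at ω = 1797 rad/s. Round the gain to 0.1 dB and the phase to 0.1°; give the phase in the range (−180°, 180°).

Substitute s = j1797:
Numerator: 50(j1797) + 2850 = 2850 + j89850
Denominator: (j1797)^2 + 925(j1797) + 212500 = -3016709 + j1662225
|N| = √(2850² + 89850²) ≈ 89895, ∠N ≈ 88.18°
|D| = √(3016709² + 1662225²) ≈ 3.4443e+06, ∠D ≈ 151.14°
|L| = 89895 / 3.4443e+06 ≈ 0.0261
Gain = 20 log₁₀(0.0261) ≈ -31.67 dB
∠L = 88.18° − 151.14° = -62.96°

-31.7 dB, -63.0°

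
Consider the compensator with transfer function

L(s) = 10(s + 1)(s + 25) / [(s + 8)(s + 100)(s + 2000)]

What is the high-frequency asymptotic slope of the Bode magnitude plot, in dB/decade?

-20 dB/decade

Each pole contributes −20 dB/decade at high frequency; each zero contributes +20 dB/decade.
Net: 2 zero(s) − 3 pole(s) → -20 dB/decade.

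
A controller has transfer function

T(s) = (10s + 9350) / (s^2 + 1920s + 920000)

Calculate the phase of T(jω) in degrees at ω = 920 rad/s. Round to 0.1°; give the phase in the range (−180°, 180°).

Substitute s = j920:
Numerator: 10(j920) + 9350 = 9350 + j9200
Denominator: (j920)^2 + 1920(j920) + 920000 = 73600 + j1766400
|N| = √(9350² + 9200²) ≈ 13117, ∠N ≈ 44.54°
|D| = √(73600² + 1766400²) ≈ 1.7679e+06, ∠D ≈ 87.61°
∠T = 44.54° − 87.61° = -43.07°

-43.1°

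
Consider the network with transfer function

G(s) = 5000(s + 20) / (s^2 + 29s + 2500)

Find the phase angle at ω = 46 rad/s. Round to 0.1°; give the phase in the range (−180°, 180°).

At s = jω = j46:
zero (s+20): 20 + j46 → |·| = √(20²+46²) = √2516 ≈ 50.16, ∠ = arctan(46/20) ≈ 66.50°
quadratic: (j46)² + 29·j46 + 2500 = 384 + j1334 → |·| ≈ 1388.2, ∠ ≈ 73.94°
∠G = 66.50° − 73.94° = -7.44°

-7.4°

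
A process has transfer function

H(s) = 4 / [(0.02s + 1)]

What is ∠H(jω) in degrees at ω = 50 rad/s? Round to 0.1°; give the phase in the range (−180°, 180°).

At ω = 50 rad/s:
pole (1 + j50·0.02) = 1 + j1 → |·| ≈ 1.4142, ∠ ≈ 45.00°
∠H = (0°) − (45.00°) = -45.00°

-45.0°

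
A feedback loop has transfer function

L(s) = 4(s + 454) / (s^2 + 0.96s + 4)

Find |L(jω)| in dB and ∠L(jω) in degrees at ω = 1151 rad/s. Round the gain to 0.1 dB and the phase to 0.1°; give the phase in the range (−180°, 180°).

-48.6 dB, -111.5°

At s = jω = j1151:
zero (s+454): 454 + j1151 → |·| = √(454²+1151²) = √1530917 ≈ 1237.3, ∠ = arctan(1151/454) ≈ 68.47°
quadratic: (j1151)² + 0.96·j1151 + 4 = -1324797 + j1104.96 → |·| ≈ 1.3248e+06, ∠ ≈ 179.95°
|L| = 4 · 1237.3 / 1.3248e+06 ≈ 0.0037358
Gain = 20 log₁₀(0.0037358) ≈ -48.55 dB
∠L = 68.47° − 179.95° = -111.48°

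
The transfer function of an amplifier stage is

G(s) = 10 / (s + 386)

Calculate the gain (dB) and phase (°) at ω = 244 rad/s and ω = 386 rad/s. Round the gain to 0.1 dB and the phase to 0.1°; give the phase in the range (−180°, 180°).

At s = jω = j244:
pole (s+386): 386 + j244 → |·| = √(386²+244²) = √208532 ≈ 456.65, ∠ = arctan(244/386) ≈ 32.30°
|G| = 10 / 456.65 ≈ 0.021899
Gain = 20 log₁₀(0.021899) ≈ -33.19 dB
∠G = 0.00° − 32.30° = -32.30°

At s = jω = j386:
pole (s+386): 386 + j386 → |·| = √(386²+386²) = √297992 ≈ 545.89, ∠ = arctan(386/386) ≈ 45.00°
|G| = 10 / 545.89 ≈ 0.018319
Gain = 20 log₁₀(0.018319) ≈ -34.74 dB
∠G = 0.00° − 45.00° = -45.00°

ω = 244: -33.2 dB, -32.3°; ω = 386: -34.7 dB, -45.0°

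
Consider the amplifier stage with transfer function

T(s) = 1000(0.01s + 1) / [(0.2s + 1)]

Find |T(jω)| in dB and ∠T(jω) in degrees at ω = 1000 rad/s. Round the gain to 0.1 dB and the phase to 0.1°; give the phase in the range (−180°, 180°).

At ω = 1000 rad/s:
zero (1 + j1000·0.01) = 1 + j10 → |·| ≈ 10.05, ∠ ≈ 84.29°
pole (1 + j1000·0.2) = 1 + j200 → |·| ≈ 200, ∠ ≈ 89.71°
|T| = 1000 · 10.05 / (200) ≈ 50.25
Gain = 20 log₁₀(50.25) ≈ 34.02 dB
∠T = (84.29°) − (89.71°) = -5.42°

34.0 dB, -5.4°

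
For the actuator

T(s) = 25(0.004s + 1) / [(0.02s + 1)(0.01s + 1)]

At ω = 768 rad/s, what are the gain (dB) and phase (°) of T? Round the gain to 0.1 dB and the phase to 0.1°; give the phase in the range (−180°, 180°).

-3.4 dB, -96.9°

At ω = 768 rad/s:
zero (1 + j768·0.004) = 1 + j3.072 → |·| ≈ 3.2307, ∠ ≈ 71.97°
pole (1 + j768·0.02) = 1 + j15.36 → |·| ≈ 15.393, ∠ ≈ 86.28°
pole (1 + j768·0.01) = 1 + j7.68 → |·| ≈ 7.7448, ∠ ≈ 82.58°
|T| = 25 · 3.2307 / (15.393 · 7.7448) ≈ 0.67749
Gain = 20 log₁₀(0.67749) ≈ -3.38 dB
∠T = (71.97°) − (86.28° + 82.58°) = -96.89°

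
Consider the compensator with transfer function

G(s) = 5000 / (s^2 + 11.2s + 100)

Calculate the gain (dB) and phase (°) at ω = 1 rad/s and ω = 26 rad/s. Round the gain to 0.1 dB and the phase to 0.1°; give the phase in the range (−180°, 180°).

At s = jω = j1:
quadratic: (j1)² + 11.2·j1 + 100 = 99 + j11.2 → |·| ≈ 99.632, ∠ ≈ 6.45°
|G| = 5000 / 99.632 ≈ 50.185
Gain = 20 log₁₀(50.185) ≈ 34.01 dB
∠G = 0.00° − 6.45° = -6.45°

At s = jω = j26:
quadratic: (j26)² + 11.2·j26 + 100 = -576 + j291.2 → |·| ≈ 645.43, ∠ ≈ 153.18°
|G| = 5000 / 645.43 ≈ 7.7468
Gain = 20 log₁₀(7.7468) ≈ 17.78 dB
∠G = 0.00° − 153.18° = -153.18°

ω = 1: 34.0 dB, -6.5°; ω = 26: 17.8 dB, -153.2°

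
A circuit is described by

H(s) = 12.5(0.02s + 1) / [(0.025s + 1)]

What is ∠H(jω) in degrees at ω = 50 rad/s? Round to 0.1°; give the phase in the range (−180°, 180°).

At ω = 50 rad/s:
zero (1 + j50·0.02) = 1 + j1 → |·| ≈ 1.4142, ∠ ≈ 45.00°
pole (1 + j50·0.025) = 1 + j1.25 → |·| ≈ 1.6008, ∠ ≈ 51.34°
∠H = (45.00°) − (51.34°) = -6.34°

-6.3°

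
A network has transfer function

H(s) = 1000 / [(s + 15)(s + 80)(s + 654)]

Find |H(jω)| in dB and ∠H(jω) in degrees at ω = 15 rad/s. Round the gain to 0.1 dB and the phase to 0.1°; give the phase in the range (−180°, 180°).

At s = jω = j15:
pole (s+15): 15 + j15 → |·| = √(15²+15²) = √450 ≈ 21.213, ∠ = arctan(15/15) ≈ 45.00°
pole (s+80): 80 + j15 → |·| = √(80²+15²) = √6625 ≈ 81.394, ∠ = arctan(15/80) ≈ 10.62°
pole (s+654): 654 + j15 → |·| = √(654²+15²) = √427941 ≈ 654.17, ∠ = arctan(15/654) ≈ 1.31°
|H| = 1000 / 1.1295e+06 ≈ 0.00088535
Gain = 20 log₁₀(0.00088535) ≈ -61.06 dB
∠H = 0.00° − 56.93° = -56.93°

-61.1 dB, -56.9°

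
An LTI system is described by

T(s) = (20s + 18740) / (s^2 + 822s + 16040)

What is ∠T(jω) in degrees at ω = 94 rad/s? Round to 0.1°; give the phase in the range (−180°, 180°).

Substitute s = j94:
Numerator: 20(j94) + 18740 = 18740 + j1880
Denominator: (j94)^2 + 822(j94) + 16040 = 7204 + j77268
|N| = √(18740² + 1880²) ≈ 18834, ∠N ≈ 5.73°
|D| = √(7204² + 77268²) ≈ 77603, ∠D ≈ 84.67°
∠T = 5.73° − 84.67° = -78.94°

-78.9°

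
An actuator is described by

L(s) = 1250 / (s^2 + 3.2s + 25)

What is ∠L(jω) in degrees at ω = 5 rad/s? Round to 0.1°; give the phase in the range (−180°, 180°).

-90.0°

At s = jω = j5:
quadratic: (j5)² + 3.2·j5 + 25 = 0 + j16 → |·| ≈ 16, ∠ ≈ 90.00°
∠L = 0.00° − 90.00° = -90.00°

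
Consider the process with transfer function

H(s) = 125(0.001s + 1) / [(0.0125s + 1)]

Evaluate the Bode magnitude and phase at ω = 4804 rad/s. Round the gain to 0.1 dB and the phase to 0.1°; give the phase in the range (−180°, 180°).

At ω = 4804 rad/s:
zero (1 + j4804·0.001) = 1 + j4.804 → |·| ≈ 4.907, ∠ ≈ 78.24°
pole (1 + j4804·0.0125) = 1 + j60.05 → |·| ≈ 60.058, ∠ ≈ 89.05°
|H| = 125 · 4.907 / (60.058) ≈ 10.213
Gain = 20 log₁₀(10.213) ≈ 20.18 dB
∠H = (78.24°) − (89.05°) = -10.81°

20.2 dB, -10.8°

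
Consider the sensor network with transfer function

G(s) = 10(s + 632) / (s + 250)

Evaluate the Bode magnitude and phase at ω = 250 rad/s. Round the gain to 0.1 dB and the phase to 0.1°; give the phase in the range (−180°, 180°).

25.7 dB, -23.4°

At s = jω = j250:
zero (s+632): 632 + j250 → |·| = √(632²+250²) = √461924 ≈ 679.65, ∠ = arctan(250/632) ≈ 21.58°
pole (s+250): 250 + j250 → |·| = √(250²+250²) = √125000 ≈ 353.55, ∠ = arctan(250/250) ≈ 45.00°
|G| = 10 · 679.65 / 353.55 ≈ 19.224
Gain = 20 log₁₀(19.224) ≈ 25.68 dB
∠G = 21.58° − 45.00° = -23.42°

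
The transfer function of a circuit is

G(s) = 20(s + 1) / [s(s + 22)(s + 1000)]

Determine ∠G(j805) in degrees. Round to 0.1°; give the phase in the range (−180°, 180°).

At s = jω = j805:
zero (s+1): 1 + j805 → |·| = √(1²+805²) = √648026 ≈ 805, ∠ = arctan(805/1) ≈ 89.93°
pole (s+22): 22 + j805 → |·| = √(22²+805²) = √648509 ≈ 805.3, ∠ = arctan(805/22) ≈ 88.43°
pole (s+1000): 1000 + j805 → |·| = √(1000²+805²) = √1648025 ≈ 1283.8, ∠ = arctan(805/1000) ≈ 38.83°
pole at origin: |s| = 805, ∠ = 90.00° (in denominator)
∠G = 89.93° − 217.26° = -127.33°

-127.3°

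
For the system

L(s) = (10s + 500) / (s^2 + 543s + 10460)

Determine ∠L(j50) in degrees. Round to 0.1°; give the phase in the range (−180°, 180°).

-28.7°

Substitute s = j50:
Numerator: 10(j50) + 500 = 500 + j500
Denominator: (j50)^2 + 543(j50) + 10460 = 7960 + j27150
|N| = √(500² + 500²) ≈ 707.11, ∠N ≈ 45.00°
|D| = √(7960² + 27150²) ≈ 28293, ∠D ≈ 73.66°
∠L = 45.00° − 73.66° = -28.66°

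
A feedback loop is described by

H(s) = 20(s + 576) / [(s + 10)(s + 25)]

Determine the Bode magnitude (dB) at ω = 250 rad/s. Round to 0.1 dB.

At s = jω = j250:
zero (s+576): 576 + j250 → |·| = √(576²+250²) = √394276 ≈ 627.91, ∠ = arctan(250/576) ≈ 23.46°
pole (s+10): 10 + j250 → |·| = √(10²+250²) = √62600 ≈ 250.2, ∠ = arctan(250/10) ≈ 87.71°
pole (s+25): 25 + j250 → |·| = √(25²+250²) = √63125 ≈ 251.25, ∠ = arctan(250/25) ≈ 84.29°
|H| = 20 · 627.91 / 62863 ≈ 0.19977
Gain = 20 log₁₀(0.19977) ≈ -13.99 dB

-14.0 dB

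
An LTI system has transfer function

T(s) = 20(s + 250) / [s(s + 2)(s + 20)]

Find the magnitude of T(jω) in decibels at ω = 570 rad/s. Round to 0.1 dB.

-83.5 dB

At s = jω = j570:
zero (s+250): 250 + j570 → |·| = √(250²+570²) = √387400 ≈ 622.41, ∠ = arctan(570/250) ≈ 66.32°
pole (s+2): 2 + j570 → |·| = √(2²+570²) = √324904 ≈ 570, ∠ = arctan(570/2) ≈ 89.80°
pole (s+20): 20 + j570 → |·| = √(20²+570²) = √325300 ≈ 570.35, ∠ = arctan(570/20) ≈ 87.99°
pole at origin: |s| = 570, ∠ = 90.00° (in denominator)
|T| = 20 · 622.41 / 1.8531e+08 ≈ 6.7175e-05
Gain = 20 log₁₀(6.7175e-05) ≈ -83.46 dB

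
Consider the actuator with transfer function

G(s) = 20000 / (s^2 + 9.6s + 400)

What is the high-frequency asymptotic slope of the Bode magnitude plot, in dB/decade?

Each pole contributes −20 dB/decade at high frequency; each zero contributes +20 dB/decade.
Net: 0 zero(s) − 2 pole(s) → -40 dB/decade.

-40 dB/decade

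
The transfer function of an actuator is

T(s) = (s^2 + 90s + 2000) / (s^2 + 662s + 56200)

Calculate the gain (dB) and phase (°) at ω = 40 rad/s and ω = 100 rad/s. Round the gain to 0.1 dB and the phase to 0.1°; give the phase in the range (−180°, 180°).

Substitute s = j40:
Numerator: (j40)^2 + 90(j40) + 2000 = 400 + j3600
Denominator: (j40)^2 + 662(j40) + 56200 = 54600 + j26480
|N| = √(400² + 3600²) ≈ 3622.2, ∠N ≈ 83.66°
|D| = √(54600² + 26480²) ≈ 60682, ∠D ≈ 25.87°
|T| = 3622.2 / 60682 ≈ 0.059692
Gain = 20 log₁₀(0.059692) ≈ -24.48 dB
∠T = 83.66° − 25.87° = 57.79°

Substitute s = j100:
Numerator: (j100)^2 + 90(j100) + 2000 = -8000 + j9000
Denominator: (j100)^2 + 662(j100) + 56200 = 46200 + j66200
|N| = √(8000² + 9000²) ≈ 12042, ∠N ≈ 131.63°
|D| = √(46200² + 66200²) ≈ 80727, ∠D ≈ 55.09°
|T| = 12042 / 80727 ≈ 0.14917
Gain = 20 log₁₀(0.14917) ≈ -16.53 dB
∠T = 131.63° − 55.09° = 76.54°

ω = 40: -24.5 dB, 57.8°; ω = 100: -16.5 dB, 76.5°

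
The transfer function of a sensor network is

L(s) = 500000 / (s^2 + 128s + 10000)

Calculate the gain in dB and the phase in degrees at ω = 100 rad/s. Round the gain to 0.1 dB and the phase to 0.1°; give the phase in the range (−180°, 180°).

At s = jω = j100:
quadratic: (j100)² + 128·j100 + 10000 = 0 + j12800 → |·| ≈ 12800, ∠ ≈ 90.00°
|L| = 500000 / 12800 ≈ 39.062
Gain = 20 log₁₀(39.062) ≈ 31.84 dB
∠L = 0.00° − 90.00° = -90.00°

31.8 dB, -90.0°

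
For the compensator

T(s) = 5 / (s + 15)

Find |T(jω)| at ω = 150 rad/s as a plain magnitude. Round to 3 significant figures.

0.0332

At s = jω = j150:
pole (s+15): 15 + j150 → |·| = √(15²+150²) = √22725 ≈ 150.75, ∠ = arctan(150/15) ≈ 84.29°
|T| = 5 / 150.75 ≈ 0.033167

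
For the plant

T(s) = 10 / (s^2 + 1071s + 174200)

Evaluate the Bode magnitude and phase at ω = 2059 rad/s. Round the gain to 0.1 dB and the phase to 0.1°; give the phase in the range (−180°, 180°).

Substitute s = j2059:
Numerator: 10 = 10 + j0
Denominator: (j2059)^2 + 1071(j2059) + 174200 = -4065281 + j2205189
|N| = √(10² + 0²) ≈ 10, ∠N ≈ 0.00°
|D| = √(4065281² + 2205189²) ≈ 4.6249e+06, ∠D ≈ 151.52°
|T| = 10 / 4.6249e+06 ≈ 2.1622e-06
Gain = 20 log₁₀(2.1622e-06) ≈ -113.30 dB
∠T = 0.00° − 151.52° = -151.52°

-113.3 dB, -151.5°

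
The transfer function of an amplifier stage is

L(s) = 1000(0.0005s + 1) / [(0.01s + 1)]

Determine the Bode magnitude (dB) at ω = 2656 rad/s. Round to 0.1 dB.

At ω = 2656 rad/s:
zero (1 + j2656·0.0005) = 1 + j1.328 → |·| ≈ 1.6624, ∠ ≈ 53.02°
pole (1 + j2656·0.01) = 1 + j26.56 → |·| ≈ 26.579, ∠ ≈ 87.84°
|L| = 1000 · 1.6624 / (26.579) ≈ 62.546
Gain = 20 log₁₀(62.546) ≈ 35.92 dB

35.9 dB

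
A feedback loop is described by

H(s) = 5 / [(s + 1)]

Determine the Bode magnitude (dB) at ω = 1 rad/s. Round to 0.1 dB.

11.0 dB

At ω = 1 rad/s:
pole (1 + j1·1) = 1 + j1 → |·| ≈ 1.4142, ∠ ≈ 45.00°
|H| = 5 · 1 / (1.4142) ≈ 3.5356
Gain = 20 log₁₀(3.5356) ≈ 10.97 dB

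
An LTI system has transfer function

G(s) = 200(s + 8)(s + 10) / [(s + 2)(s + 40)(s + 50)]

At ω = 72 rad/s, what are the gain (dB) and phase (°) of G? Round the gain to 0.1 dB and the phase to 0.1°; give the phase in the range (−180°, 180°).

6.1 dB, -38.8°

At s = jω = j72:
zero (s+8): 8 + j72 → |·| = √(8²+72²) = √5248 ≈ 72.443, ∠ = arctan(72/8) ≈ 83.66°
zero (s+10): 10 + j72 → |·| = √(10²+72²) = √5284 ≈ 72.691, ∠ = arctan(72/10) ≈ 82.09°
pole (s+2): 2 + j72 → |·| = √(2²+72²) = √5188 ≈ 72.028, ∠ = arctan(72/2) ≈ 88.41°
pole (s+40): 40 + j72 → |·| = √(40²+72²) = √6784 ≈ 82.365, ∠ = arctan(72/40) ≈ 60.95°
pole (s+50): 50 + j72 → |·| = √(50²+72²) = √7684 ≈ 87.658, ∠ = arctan(72/50) ≈ 55.22°
|G| = 200 · 5266 / 5.2004e+05 ≈ 2.0252
Gain = 20 log₁₀(2.0252) ≈ 6.13 dB
∠G = 165.75° − 204.58° = -38.83°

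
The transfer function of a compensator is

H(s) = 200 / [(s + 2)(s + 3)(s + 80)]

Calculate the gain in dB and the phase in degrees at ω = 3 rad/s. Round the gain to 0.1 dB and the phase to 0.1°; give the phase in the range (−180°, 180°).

At s = jω = j3:
pole (s+2): 2 + j3 → |·| = √(2²+3²) = √13 ≈ 3.6056, ∠ = arctan(3/2) ≈ 56.31°
pole (s+3): 3 + j3 → |·| = √(3²+3²) = √18 ≈ 4.2426, ∠ = arctan(3/3) ≈ 45.00°
pole (s+80): 80 + j3 → |·| = √(80²+3²) = √6409 ≈ 80.056, ∠ = arctan(3/80) ≈ 2.15°
|H| = 200 / 1224.6 ≈ 0.16332
Gain = 20 log₁₀(0.16332) ≈ -15.74 dB
∠H = 0.00° − 103.46° = -103.46°

-15.7 dB, -103.5°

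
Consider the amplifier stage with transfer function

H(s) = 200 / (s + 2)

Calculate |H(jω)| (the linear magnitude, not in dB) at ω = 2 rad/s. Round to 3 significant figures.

Substitute s = j2:
Numerator: 200 = 200 + j0
Denominator: (j2) + 2 = 2 + j2
|N| = √(200² + 0²) ≈ 200, ∠N ≈ 0.00°
|D| = √(2² + 2²) ≈ 2.8284, ∠D ≈ 45.00°
|H| = 200 / 2.8284 ≈ 70.711

70.7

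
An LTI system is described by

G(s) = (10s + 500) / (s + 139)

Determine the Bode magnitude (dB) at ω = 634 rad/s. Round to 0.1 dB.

19.8 dB

Substitute s = j634:
Numerator: 10(j634) + 500 = 500 + j6340
Denominator: (j634) + 139 = 139 + j634
|N| = √(500² + 6340²) ≈ 6359.7, ∠N ≈ 85.49°
|D| = √(139² + 634²) ≈ 649.06, ∠D ≈ 77.63°
|G| = 6359.7 / 649.06 ≈ 9.7983
Gain = 20 log₁₀(9.7983) ≈ 19.82 dB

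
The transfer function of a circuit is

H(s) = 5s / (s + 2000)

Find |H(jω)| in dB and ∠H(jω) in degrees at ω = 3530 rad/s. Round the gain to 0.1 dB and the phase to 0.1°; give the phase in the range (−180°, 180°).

12.8 dB, 29.5°

At s = jω = j3530:
zero at origin: s = j3530 → |·| = 3530, ∠ = 90.00°
pole (s+2000): 2000 + j3530 → |·| = √(2000²+3530²) = √16460900 ≈ 4057.2, ∠ = arctan(3530/2000) ≈ 60.47°
|H| = 5 · 3530 / 4057.2 ≈ 4.3503
Gain = 20 log₁₀(4.3503) ≈ 12.77 dB
∠H = 90.00° − 60.47° = 29.53°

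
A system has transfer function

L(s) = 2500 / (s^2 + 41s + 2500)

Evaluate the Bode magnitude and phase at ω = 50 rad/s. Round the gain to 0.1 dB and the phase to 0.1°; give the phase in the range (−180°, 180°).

At s = jω = j50:
quadratic: (j50)² + 41·j50 + 2500 = 0 + j2050 → |·| ≈ 2050, ∠ ≈ 90.00°
|L| = 2500 / 2050 ≈ 1.2195
Gain = 20 log₁₀(1.2195) ≈ 1.72 dB
∠L = 0.00° − 90.00° = -90.00°

1.7 dB, -90.0°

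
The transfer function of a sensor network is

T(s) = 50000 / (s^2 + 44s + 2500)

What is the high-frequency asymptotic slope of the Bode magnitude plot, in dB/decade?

-40 dB/decade

Each pole contributes −20 dB/decade at high frequency; each zero contributes +20 dB/decade.
Net: 0 zero(s) − 2 pole(s) → -40 dB/decade.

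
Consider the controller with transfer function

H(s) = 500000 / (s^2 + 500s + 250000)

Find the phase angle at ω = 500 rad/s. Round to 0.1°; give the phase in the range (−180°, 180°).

-90.0°

At s = jω = j500:
quadratic: (j500)² + 500·j500 + 250000 = 0 + j250000 → |·| ≈ 2.5e+05, ∠ ≈ 90.00°
∠H = 0.00° − 90.00° = -90.00°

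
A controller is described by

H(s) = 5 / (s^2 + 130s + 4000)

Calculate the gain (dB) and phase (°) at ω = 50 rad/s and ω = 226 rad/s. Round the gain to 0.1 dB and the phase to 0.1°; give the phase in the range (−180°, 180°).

ω = 50: -62.5 dB, -77.0°; ω = 226: -80.9 dB, -148.0°

Substitute s = j50:
Numerator: 5 = 5 + j0
Denominator: (j50)^2 + 130(j50) + 4000 = 1500 + j6500
|N| = √(5² + 0²) ≈ 5, ∠N ≈ 0.00°
|D| = √(1500² + 6500²) ≈ 6670.8, ∠D ≈ 77.01°
|H| = 5 / 6670.8 ≈ 0.00074954
Gain = 20 log₁₀(0.00074954) ≈ -62.50 dB
∠H = 0.00° − 77.01° = -77.01°

Substitute s = j226:
Numerator: 5 = 5 + j0
Denominator: (j226)^2 + 130(j226) + 4000 = -47076 + j29380
|N| = √(5² + 0²) ≈ 5, ∠N ≈ 0.00°
|D| = √(47076² + 29380²) ≈ 55492, ∠D ≈ 148.03°
|H| = 5 / 55492 ≈ 9.0103e-05
Gain = 20 log₁₀(9.0103e-05) ≈ -80.91 dB
∠H = 0.00° − 148.03° = -148.03°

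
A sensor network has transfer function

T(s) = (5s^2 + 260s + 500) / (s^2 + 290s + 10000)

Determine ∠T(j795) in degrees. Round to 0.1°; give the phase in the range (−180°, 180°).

Substitute s = j795:
Numerator: 5(j795)^2 + 260(j795) + 500 = -3159625 + j206700
Denominator: (j795)^2 + 290(j795) + 10000 = -622025 + j230550
|N| = √(3159625² + 206700²) ≈ 3.1664e+06, ∠N ≈ 176.26°
|D| = √(622025² + 230550²) ≈ 6.6338e+05, ∠D ≈ 159.66°
∠T = 176.26° − 159.66° = 16.60°

16.6°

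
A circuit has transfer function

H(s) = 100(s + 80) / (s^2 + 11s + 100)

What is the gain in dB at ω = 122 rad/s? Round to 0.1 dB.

At s = jω = j122:
zero (s+80): 80 + j122 → |·| = √(80²+122²) = √21284 ≈ 145.89, ∠ = arctan(122/80) ≈ 56.75°
quadratic: (j122)² + 11·j122 + 100 = -14784 + j1342 → |·| ≈ 14845, ∠ ≈ 174.81°
|H| = 100 · 145.89 / 14845 ≈ 0.98276
Gain = 20 log₁₀(0.98276) ≈ -0.15 dB

-0.2 dB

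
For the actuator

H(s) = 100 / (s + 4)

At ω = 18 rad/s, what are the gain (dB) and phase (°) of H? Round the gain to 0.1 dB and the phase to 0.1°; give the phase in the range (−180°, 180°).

At s = jω = j18:
pole (s+4): 4 + j18 → |·| = √(4²+18²) = √340 ≈ 18.439, ∠ = arctan(18/4) ≈ 77.47°
|H| = 100 / 18.439 ≈ 5.4233
Gain = 20 log₁₀(5.4233) ≈ 14.69 dB
∠H = 0.00° − 77.47° = -77.47°

14.7 dB, -77.5°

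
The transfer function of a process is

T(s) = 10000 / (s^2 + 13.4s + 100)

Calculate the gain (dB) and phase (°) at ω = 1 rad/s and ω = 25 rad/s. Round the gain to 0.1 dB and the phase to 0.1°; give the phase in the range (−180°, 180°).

ω = 1: 40.0 dB, -7.7°; ω = 25: 24.1 dB, -147.5°

At s = jω = j1:
quadratic: (j1)² + 13.4·j1 + 100 = 99 + j13.4 → |·| ≈ 99.903, ∠ ≈ 7.71°
|T| = 10000 / 99.903 ≈ 100.1
Gain = 20 log₁₀(100.1) ≈ 40.01 dB
∠T = 0.00° − 7.71° = -7.71°

At s = jω = j25:
quadratic: (j25)² + 13.4·j25 + 100 = -525 + j335 → |·| ≈ 622.78, ∠ ≈ 147.46°
|T| = 10000 / 622.78 ≈ 16.057
Gain = 20 log₁₀(16.057) ≈ 24.11 dB
∠T = 0.00° − 147.46° = -147.46°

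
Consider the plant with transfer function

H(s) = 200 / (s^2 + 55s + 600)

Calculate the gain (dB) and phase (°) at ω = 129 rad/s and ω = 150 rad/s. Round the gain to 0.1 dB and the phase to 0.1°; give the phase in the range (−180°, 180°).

Substitute s = j129:
Numerator: 200 = 200 + j0
Denominator: (j129)^2 + 55(j129) + 600 = -16041 + j7095
|N| = √(200² + 0²) ≈ 200, ∠N ≈ 0.00°
|D| = √(16041² + 7095²) ≈ 17540, ∠D ≈ 156.14°
|H| = 200 / 17540 ≈ 0.011403
Gain = 20 log₁₀(0.011403) ≈ -38.86 dB
∠H = 0.00° − 156.14° = -156.14°

Substitute s = j150:
Numerator: 200 = 200 + j0
Denominator: (j150)^2 + 55(j150) + 600 = -21900 + j8250
|N| = √(200² + 0²) ≈ 200, ∠N ≈ 0.00°
|D| = √(21900² + 8250²) ≈ 23402, ∠D ≈ 159.36°
|H| = 200 / 23402 ≈ 0.0085463
Gain = 20 log₁₀(0.0085463) ≈ -41.36 dB
∠H = 0.00° − 159.36° = -159.36°

ω = 129: -38.9 dB, -156.1°; ω = 150: -41.4 dB, -159.4°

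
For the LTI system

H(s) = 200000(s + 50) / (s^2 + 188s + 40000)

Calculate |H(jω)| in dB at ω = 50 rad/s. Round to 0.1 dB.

At s = jω = j50:
zero (s+50): 50 + j50 → |·| = √(50²+50²) = √5000 ≈ 70.711, ∠ = arctan(50/50) ≈ 45.00°
quadratic: (j50)² + 188·j50 + 40000 = 37500 + j9400 → |·| ≈ 38660, ∠ ≈ 14.07°
|H| = 200000 · 70.711 / 38660 ≈ 365.81
Gain = 20 log₁₀(365.81) ≈ 51.27 dB

51.3 dB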